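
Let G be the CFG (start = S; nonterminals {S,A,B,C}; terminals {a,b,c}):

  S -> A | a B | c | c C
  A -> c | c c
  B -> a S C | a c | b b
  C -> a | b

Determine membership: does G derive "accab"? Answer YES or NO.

Convert to CNF:
  S -> T0 C | T0 T0 | T1 B | c
  A -> T0 T0 | c
  B -> T1 T0 | T1 X3 | T2 T2
  C -> a | b
  T0 -> c
  T1 -> a
  T2 -> b
  X3 -> S C

CYK table (by increasing span):
  T[0,0] 'a' = {C,T1}  orig:{C}
  T[1,1] 'c' = {A,S,T0}  orig:{A,S}
  T[2,2] 'c' = {A,S,T0}  orig:{A,S}
  T[3,3] 'a' = {C,T1}  orig:{C}
  T[4,4] 'b' = {C,T2}  orig:{C}
  T[0,1] 'ac' = {B}
  T[1,2] 'cc' = {A,S}
  T[2,3] 'ca' = {S,X3}  orig:{S}
  T[3,4] 'ab' = ∅
  T[0,2] 'acc' = ∅
  T[1,3] 'cca' = {X3}  orig:{}
  T[2,4] 'cab' = {X3}  orig:{}
  T[0,3] 'acca' = {B}
  T[1,4] 'ccab' = ∅
  T[0,4] 'accab' = ∅

S ∉ T[0,4] ⇒ NO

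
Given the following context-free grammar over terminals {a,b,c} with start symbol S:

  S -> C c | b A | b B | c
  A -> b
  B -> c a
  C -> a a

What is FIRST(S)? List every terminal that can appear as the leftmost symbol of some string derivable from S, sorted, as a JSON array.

Compute FIRST by fixpoint:
[1]
  A via A→b: +{b}
  B via B→c a: +{c}
  C via C→a a: +{a}
  S via S→C c: +{a}
  S via S→b A: +{b}
  S via S→c: +{c}
  FIRST(S)={a,b,c}  FIRST(A)={b}  FIRST(B)={c}  FIRST(C)={a}
[2] done
  FIRST(S)={a,b,c}  FIRST(A)={b}  FIRST(B)={c}  FIRST(C)={a}

FIRST(S) = ["a", "b", "c"]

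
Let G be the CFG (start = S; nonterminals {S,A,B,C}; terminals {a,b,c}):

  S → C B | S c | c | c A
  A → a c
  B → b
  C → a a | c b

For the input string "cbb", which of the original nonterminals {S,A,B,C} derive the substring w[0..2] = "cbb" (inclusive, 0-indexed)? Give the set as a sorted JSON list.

Convert to CNF:
  S -> C B | S T1 | T1 A | c
  A -> T0 T1
  B -> b
  C -> T0 T0 | T1 T2
  T0 -> a
  T1 -> c
  T2 -> b

Fill CYK table bottom-up (cells [i..j] with 0 ≤ i ≤ j ≤ 2 only):
  cell(0,0) c: {S,T1}  orig:{S}
  cell(1,1) b: {B,T2}  orig:{B}
  cell(2,2) b: {B,T2}  orig:{B}
  cell(0,1) cb: {C}
  cell(1,2) bb: ∅
  cell(0,2) cbb: {S}

Original NTs in T[0,2] deriving "cbb": ["S"]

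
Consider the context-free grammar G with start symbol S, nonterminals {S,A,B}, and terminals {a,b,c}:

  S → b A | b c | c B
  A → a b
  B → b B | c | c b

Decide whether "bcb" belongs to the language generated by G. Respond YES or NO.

CNF form of G:
  S -> T1 A | T1 T2 | T2 B
  A -> T0 T1
  B -> T1 B | T2 T1 | c
  T0 -> a
  T1 -> b
  T2 -> c

CYK fill:
  T[0,0] 'b' = {T1}  orig:{}
  T[1,1] 'c' = {B,T2}  orig:{B}
  T[2,2] 'b' = {T1}  orig:{}
  T[0,1] 'bc' = {B,S}
  T[1,2] 'cb' = {B}
  T[0,2] 'bcb' = {B}

S ∉ T[0,2] ⇒ NO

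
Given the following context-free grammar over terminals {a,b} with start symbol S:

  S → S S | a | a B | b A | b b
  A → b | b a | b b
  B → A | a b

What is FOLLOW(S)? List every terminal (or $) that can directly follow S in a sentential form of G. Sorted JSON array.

FIRST iteration:
[1]
  A via A→b: +{b}
  B via B→A: +{b}
  B via B→a b: +{a}
  S via S→a: +{a}
  S via S→b A: +{b}
  S: {a,b}  A: {b}  B: {a,b}
[2] (stable)
  S: {a,b}  A: {b}  B: {a,b}

Compute FOLLOW by fixpoint:
FOLLOW(S) := {$}
[1]
  S→S S: FOLLOW(S) ⊇ FIRST(S) = {a,b}; new: +{a,b}
  S→a B: FOLLOW(B) ⊇ FOLLOW(S) ⊇ {$,a,b}; new: +{$,a,b}
  S→b A: FOLLOW(A) ⊇ FOLLOW(S) ⊇ {$,a,b}; new: +{$,a,b}
  FOLLOW(S)={$,a,b}  FOLLOW(A)={$,a,b}  FOLLOW(B)={$,a,b}
[2] done
  FOLLOW(S)={$,a,b}  FOLLOW(A)={$,a,b}  FOLLOW(B)={$,a,b}

FOLLOW(S) = ["$", "a", "b"]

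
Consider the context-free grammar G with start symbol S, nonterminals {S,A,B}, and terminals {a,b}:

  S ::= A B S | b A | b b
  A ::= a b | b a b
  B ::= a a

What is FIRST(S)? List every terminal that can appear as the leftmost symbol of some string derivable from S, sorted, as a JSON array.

Compute FIRST by fixpoint:
pass 1:
  A via A→a b: +{a}
  A via A→b a b: +{b}
  B via B→a a: +{a}
  S via S→A B S: +{a,b}
  FIRST[S]={a,b}  FIRST[A]={a,b}  FIRST[B]={a}
pass 2: — fixpoint
  FIRST[S]={a,b}  FIRST[A]={a,b}  FIRST[B]={a}

FIRST(S) = ["a", "b"]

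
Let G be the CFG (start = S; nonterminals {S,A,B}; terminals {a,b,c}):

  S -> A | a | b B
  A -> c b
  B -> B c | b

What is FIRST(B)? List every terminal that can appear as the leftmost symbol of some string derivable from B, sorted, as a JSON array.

FIRST sets, iterate to fixpoint:
pass 1:
  A via A→c b: +{c}
  B via B→b: +{b}
  S via S→A: +{c}
  S via S→a: +{a}
  S via S→b B: +{b}
  FIRST[S]={a,b,c}  FIRST[A]={c}  FIRST[B]={b}
pass 2: — fixpoint
  FIRST[S]={a,b,c}  FIRST[A]={c}  FIRST[B]={b}

FIRST(B) = ["b"]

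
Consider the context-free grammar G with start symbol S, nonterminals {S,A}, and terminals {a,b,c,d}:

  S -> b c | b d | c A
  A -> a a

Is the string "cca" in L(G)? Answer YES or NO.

CNF form of G:
  S -> T1 T2 | T1 T3 | T2 A
  A -> T0 T0
  T0 -> a
  T1 -> b
  T2 -> c
  T3 -> d

CYK table (by increasing span):
  cell(0,0) c: {T2}  orig:{}
  cell(1,1) c: {T2}  orig:{}
  cell(2,2) a: {T0}  orig:{}
  cell(0,1) cc: ∅
  cell(1,2) ca: ∅
  cell(0,2) cca: ∅

S ∉ T[0,2] ⇒ NO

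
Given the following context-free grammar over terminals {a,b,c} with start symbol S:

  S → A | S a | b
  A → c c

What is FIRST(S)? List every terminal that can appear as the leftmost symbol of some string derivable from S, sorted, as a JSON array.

Compute FIRST by fixpoint:
iter 1:
  A via A→c c: +{c}
  S via S→A: +{c}
  S via S→b: +{b}
  FIRST[S]={b,c}  FIRST[A]={c}
iter 2: done
  FIRST[S]={b,c}  FIRST[A]={c}

FIRST(S) = ["b", "c"]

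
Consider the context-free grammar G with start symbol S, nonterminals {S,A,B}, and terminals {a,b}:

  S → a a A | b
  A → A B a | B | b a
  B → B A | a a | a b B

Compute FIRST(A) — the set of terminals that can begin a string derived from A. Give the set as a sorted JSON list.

FIRST iteration:
iter 1:
  A via A→b a: +{b}
  B via B→a a: +{a}
  S via S→a a A: +{a}
  S via S→b: +{b}
  FIRST[S]={a,b}  FIRST[A]={b}  FIRST[B]={a}
iter 2:
  A via A→B: +{a}
  FIRST[S]={a,b}  FIRST[A]={a,b}  FIRST[B]={a}
iter 3: — fixpoint
  FIRST[S]={a,b}  FIRST[A]={a,b}  FIRST[B]={a}

FIRST(A) = ["a", "b"]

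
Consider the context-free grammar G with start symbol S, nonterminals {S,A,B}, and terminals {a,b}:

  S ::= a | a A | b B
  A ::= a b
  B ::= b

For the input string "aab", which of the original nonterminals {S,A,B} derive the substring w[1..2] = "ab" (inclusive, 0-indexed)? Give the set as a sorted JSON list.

Convert to CNF:
  S -> T0 A | T1 B | a
  A -> T0 T1
  B -> b
  T0 -> a
  T1 -> b

Fill CYK table bottom-up (cells [i..j] with 1 ≤ i ≤ j ≤ 2 only):
  T[1,1] 'a' = {S,T0}  orig:{S}
  T[2,2] 'b' = {B,T1}  orig:{B}
  T[1,2] 'ab' = {A}

Original NTs in T[1,2] deriving "ab": ["A"]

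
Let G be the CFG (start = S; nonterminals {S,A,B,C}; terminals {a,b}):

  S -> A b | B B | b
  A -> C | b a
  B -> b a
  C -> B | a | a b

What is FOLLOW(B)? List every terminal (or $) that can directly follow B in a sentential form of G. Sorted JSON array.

FIRST sets, iterate to fixpoint:
pass 1:
  A via A→b a: +{b}
  B via B→b a: +{b}
  C via C→B: +{b}
  C via C→a: +{a}
  S via S→A b: +{b}
  FIRST(S)={b}  FIRST(A)={b}  FIRST(B)={b}  FIRST(C)={a,b}
pass 2:
  A via A→C: +{a}
  S via S→A b: +{a}
  FIRST(S)={a,b}  FIRST(A)={a,b}  FIRST(B)={b}  FIRST(C)={a,b}
pass 3: done
  FIRST(S)={a,b}  FIRST(A)={a,b}  FIRST(B)={b}  FIRST(C)={a,b}

FOLLOW sets:
FOLLOW(S) := {$}
[1]
  S→A b: FOLLOW(A) ⊇ FIRST(b) = {b}; new: +{b}
  S→B B: FOLLOW(B) ⊇ FIRST(B) = {b}; new: +{b}
  S→B B: FOLLOW(B) ⊇ FOLLOW(S) ⊇ {$}; new: +{$}
  FOLLOW(S)={$}  FOLLOW(A)={b}  FOLLOW(B)={$,b}  FOLLOW(C)={}
[2]
  A→C: FOLLOW(C) ⊇ FOLLOW(A) ⊇ {b}; new: +{b}
  FOLLOW(S)={$}  FOLLOW(A)={b}  FOLLOW(B)={$,b}  FOLLOW(C)={b}
[3] (no change)
  FOLLOW(S)={$}  FOLLOW(A)={b}  FOLLOW(B)={$,b}  FOLLOW(C)={b}

FOLLOW(B) = ["$", "b"]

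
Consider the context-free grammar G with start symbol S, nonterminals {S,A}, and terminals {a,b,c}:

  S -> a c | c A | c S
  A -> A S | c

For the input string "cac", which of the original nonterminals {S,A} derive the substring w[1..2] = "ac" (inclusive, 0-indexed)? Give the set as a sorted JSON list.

CNF form of G:
  S -> T0 T1 | T1 A | T1 S
  A -> A S | c
  T0 -> a
  T1 -> c

CYK fill — only the sub-triangle for w[1..2]:
  cell(1,1) a: {T0}  orig:{}
  cell(2,2) c: {A,T1}  orig:{A}
  cell(1,2) ac: {S}

Original NTs in T[1,2] deriving "ac": ["S"]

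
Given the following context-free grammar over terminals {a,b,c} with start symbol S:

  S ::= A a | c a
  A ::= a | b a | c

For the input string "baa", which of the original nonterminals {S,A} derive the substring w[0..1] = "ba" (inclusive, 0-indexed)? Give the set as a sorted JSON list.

CNF form of G:
  S -> A T1 | T2 T1
  A -> T0 T1 | a | c
  T0 -> b
  T1 -> a
  T2 -> c

Fill CYK table bottom-up, restricted to cells inside w[0..1]:
  cell(0,0) b: {T0}  orig:{}
  cell(1,1) a: {A,T1}  orig:{A}
  cell(0,1) ba: {A}

Original NTs in T[0,1] deriving "ba": ["A"]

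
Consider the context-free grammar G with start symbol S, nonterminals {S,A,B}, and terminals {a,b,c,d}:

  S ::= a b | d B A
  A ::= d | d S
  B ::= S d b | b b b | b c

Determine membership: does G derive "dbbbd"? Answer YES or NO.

CNF form of G:
  S -> T0 X6 | T3 T1
  A -> T0 S | d
  B -> S X4 | T1 T2 | T1 X5
  T0 -> d
  T1 -> b
  T2 -> c
  T3 -> a
  X4 -> T0 T1
  X5 -> T1 T1
  X6 -> B A

CYK table (by increasing span):
  cell(0,0) d: {A,T0}  orig:{A}
  cell(1,1) b: {T1}  orig:{}
  cell(2,2) b: {T1}  orig:{}
  cell(3,3) b: {T1}  orig:{}
  cell(4,4) d: {A,T0}  orig:{A}
  cell(0,1) db: {X4}  orig:{}
  cell(1,2) bb: {X5}  orig:{}
  cell(2,3) bb: {X5}  orig:{}
  cell(3,4) bd: ∅
  cell(0,2) dbb: ∅
  cell(1,3) bbb: {B}
  cell(2,4) bbd: ∅
  cell(0,3) dbbb: ∅
  cell(1,4) bbbd: {X6}  orig:{}
  cell(0,4) dbbbd: {S}

S ∈ T[0,4] ⇒ YES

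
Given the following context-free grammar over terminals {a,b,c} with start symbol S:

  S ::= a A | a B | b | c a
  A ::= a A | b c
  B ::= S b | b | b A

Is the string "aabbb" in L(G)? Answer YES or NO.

CNF form of G:
  S -> T0 A | T0 B | T2 T0 | b
  A -> T0 A | T1 T2
  B -> S T1 | T1 A | b
  T0 -> a
  T1 -> b
  T2 -> c

CYK table (by increasing span):
  [0..0]={T0}  "a"  orig:{}
  [1..1]={T0}  "a"  orig:{}
  [2..2]={B,S,T1}  "b"  orig:{B,S}
  [3..3]={B,S,T1}  "b"  orig:{B,S}
  [4..4]={B,S,T1}  "b"  orig:{B,S}
  [0..1]=∅  "aa"
  [1..2]={S}  "ab"
  [2..3]={B}  "bb"
  [3..4]={B}  "bb"
  [0..2]=∅  "aab"
  [1..3]={B,S}  "abb"
  [2..4]=∅  "bbb"
  [0..3]={S}  "aabb"
  [1..4]={B}  "abbb"
  [0..4]={B,S}  "aabbb"

S ∈ T[0,4] ⇒ YES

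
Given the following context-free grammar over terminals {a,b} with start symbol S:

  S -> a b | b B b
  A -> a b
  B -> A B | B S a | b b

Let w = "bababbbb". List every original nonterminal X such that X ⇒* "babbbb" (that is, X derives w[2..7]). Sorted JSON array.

Convert to CNF:
  S -> T0 T1 | T1 X3
  A -> T0 T1
  B -> A B | B X2 | T1 T1
  T0 -> a
  T1 -> b
  X2 -> S T0
  X3 -> B T1

CYK fill, restricted to cells inside w[2..7]:
  [2..2]={T1}  "b"  orig:{}
  [3..3]={T0}  "a"  orig:{}
  [4..4]={T1}  "b"  orig:{}
  [5..5]={T1}  "b"  orig:{}
  [6..6]={T1}  "b"  orig:{}
  [7..7]={T1}  "b"  orig:{}
  [2..3]=∅  "ba"
  [3..4]={A,S}  "ab"
  [4..5]={B}  "bb"
  [5..6]={B}  "bb"
  [6..7]={B}  "bb"
  [2..4]=∅  "bab"
  [3..5]=∅  "abb"
  [4..6]={X3}  "bbb"  orig:{}
  [5..7]={X3}  "bbb"  orig:{}
  [2..5]=∅  "babb"
  [3..6]={B}  "abbb"
  [4..7]={S}  "bbbb"
  [2..6]=∅  "babbb"
  [3..7]={X3}  "abbbb"  orig:{}
  [2..7]={S}  "babbbb"

Original NTs in T[2,7] deriving "babbbb": ["S"]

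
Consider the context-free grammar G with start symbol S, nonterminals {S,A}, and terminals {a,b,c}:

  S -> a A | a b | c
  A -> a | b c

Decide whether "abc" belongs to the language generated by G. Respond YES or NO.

CNF form of G:
  S -> T2 A | T2 T0 | c
  A -> T0 T1 | a
  T0 -> b
  T1 -> c
  T2 -> a

CYK table (by increasing span):
  [0..0]={A,T2}  "a"  orig:{A}
  [1..1]={T0}  "b"  orig:{}
  [2..2]={S,T1}  "c"  orig:{S}
  [0..1]={S}  "ab"
  [1..2]={A}  "bc"
  [0..2]={S}  "abc"

S ∈ T[0,2] ⇒ YES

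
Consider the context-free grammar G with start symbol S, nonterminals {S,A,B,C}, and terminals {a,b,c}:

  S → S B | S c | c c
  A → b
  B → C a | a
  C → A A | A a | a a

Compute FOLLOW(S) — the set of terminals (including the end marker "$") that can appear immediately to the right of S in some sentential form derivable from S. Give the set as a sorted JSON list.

Compute FIRST by fixpoint:
iter 1:
  A via A→b: +{b}
  B via B→a: +{a}
  C via C→A A: +{b}
  C via C→a a: +{a}
  S via S→c c: +{c}
  FIRST[S]={c}  FIRST[A]={b}  FIRST[B]={a}  FIRST[C]={a,b}
iter 2:
  B via B→C a: +{b}
  FIRST[S]={c}  FIRST[A]={b}  FIRST[B]={a,b}  FIRST[C]={a,b}
iter 3: (no change)
  FIRST[S]={c}  FIRST[A]={b}  FIRST[B]={a,b}  FIRST[C]={a,b}

FOLLOW iteration:
seed FOLLOW(S) with $
round 1:
  B→C a: FOLLOW(C) ⊇ FIRST(a) = {a}; new: +{a}
  C→A A: FOLLOW(A) ⊇ FIRST(A) = {b}; new: +{b}
  C→A A: FOLLOW(A) ⊇ FOLLOW(C) ⊇ {a}; new: +{a}
  S→S B: FOLLOW(S) ⊇ FIRST(B) = {a,b}; new: +{a,b}
  S→S B: FOLLOW(B) ⊇ FOLLOW(S) ⊇ {$,a,b}; new: +{$,a,b}
  S→S c: FOLLOW(S) ⊇ FIRST(c) = {c}; new: +{c}
  FOLLOW[S]={$,a,b,c}  FOLLOW[A]={a,b}  FOLLOW[B]={$,a,b}  FOLLOW[C]={a}
round 2:
  S→S B: FOLLOW(B) ⊇ FOLLOW(S) ⊇ {$,a,b,c}; new: +{c}
  FOLLOW[S]={$,a,b,c}  FOLLOW[A]={a,b}  FOLLOW[B]={$,a,b,c}  FOLLOW[C]={a}
round 3: done
  FOLLOW[S]={$,a,b,c}  FOLLOW[A]={a,b}  FOLLOW[B]={$,a,b,c}  FOLLOW[C]={a}

FOLLOW(S) = ["$", "a", "b", "c"]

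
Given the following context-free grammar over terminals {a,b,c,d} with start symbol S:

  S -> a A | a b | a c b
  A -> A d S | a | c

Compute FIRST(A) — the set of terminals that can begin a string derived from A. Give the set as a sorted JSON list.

FIRST iteration:
iter 1:
  A via A→a: +{a}
  A via A→c: +{c}
  S via S→a A: +{a}
  FIRST(S)={a}  FIRST(A)={a,c}
iter 2: — fixpoint
  FIRST(S)={a}  FIRST(A)={a,c}

FIRST(A) = ["a", "c"]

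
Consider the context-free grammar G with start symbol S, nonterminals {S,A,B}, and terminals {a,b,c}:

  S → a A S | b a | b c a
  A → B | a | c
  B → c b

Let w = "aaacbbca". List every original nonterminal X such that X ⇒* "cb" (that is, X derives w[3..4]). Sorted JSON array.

CNF form of G:
  S -> T1 T2 | T1 X4 | T2 X3
  A -> T0 T1 | a | c
  B -> T0 T1
  T0 -> c
  T1 -> b
  T2 -> a
  X3 -> A S
  X4 -> T0 T2

Fill CYK table bottom-up — only the sub-triangle for w[3..4]:
  [3..3]={A,T0}  "c"  orig:{A}
  [4..4]={T1}  "b"  orig:{}
  [3..4]={A,B}  "cb"

Original NTs in T[3,4] deriving "cb": ["A", "B"]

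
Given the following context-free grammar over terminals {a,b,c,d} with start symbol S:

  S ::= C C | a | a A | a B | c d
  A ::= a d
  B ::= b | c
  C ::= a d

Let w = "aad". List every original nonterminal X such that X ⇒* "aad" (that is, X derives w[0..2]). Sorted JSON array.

Convert to CNF:
  S -> C C | T0 A | T0 B | T2 T1 | a
  A -> T0 T1
  B -> b | c
  C -> T0 T1
  T0 -> a
  T1 -> d
  T2 -> c

CYK table (by increasing span) — only the sub-triangle for w[0..2]:
  [0..0]={S,T0}  "a"  orig:{S}
  [1..1]={S,T0}  "a"  orig:{S}
  [2..2]={T1}  "d"  orig:{}
  [0..1]=∅  "aa"
  [1..2]={A,C}  "ad"
  [0..2]={S}  "aad"

Original NTs in T[0,2] deriving "aad": ["S"]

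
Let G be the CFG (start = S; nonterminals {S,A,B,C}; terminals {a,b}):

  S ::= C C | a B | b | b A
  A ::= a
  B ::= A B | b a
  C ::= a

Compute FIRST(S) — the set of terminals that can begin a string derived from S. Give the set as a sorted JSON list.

Compute FIRST by fixpoint:
[1]
  A via A→a: +{a}
  B via B→A B: +{a}
  B via B→b a: +{b}
  C via C→a: +{a}
  S via S→C C: +{a}
  S via S→b: +{b}
  FIRST(S)={a,b}  FIRST(A)={a}  FIRST(B)={a,b}  FIRST(C)={a}
[2] (no change)
  FIRST(S)={a,b}  FIRST(A)={a}  FIRST(B)={a,b}  FIRST(C)={a}

FIRST(S) = ["a", "b"]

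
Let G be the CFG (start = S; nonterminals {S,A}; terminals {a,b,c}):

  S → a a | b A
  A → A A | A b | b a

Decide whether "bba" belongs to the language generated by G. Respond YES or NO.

Convert to CNF:
  S -> T0 A | T1 T1
  A -> A A | A T0 | T0 T1
  T0 -> b
  T1 -> a

Fill CYK table bottom-up:
  [0..0]={T0}  "b"  orig:{}
  [1..1]={T0}  "b"  orig:{}
  [2..2]={T1}  "a"  orig:{}
  [0..1]=∅  "bb"
  [1..2]={A}  "ba"
  [0..2]={S}  "bba"

S ∈ T[0,2] ⇒ YES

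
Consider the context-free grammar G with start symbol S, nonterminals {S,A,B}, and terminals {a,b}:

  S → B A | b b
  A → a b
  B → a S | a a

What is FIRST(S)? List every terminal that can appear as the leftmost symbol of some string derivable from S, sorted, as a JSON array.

Compute FIRST by fixpoint:
[1]
  A via A→a b: +{a}
  B via B→a S: +{a}
  S via S→B A: +{a}
  S via S→b b: +{b}
  S: {a,b}  A: {a}  B: {a}
[2] (stable)
  S: {a,b}  A: {a}  B: {a}

FIRST(S) = ["a", "b"]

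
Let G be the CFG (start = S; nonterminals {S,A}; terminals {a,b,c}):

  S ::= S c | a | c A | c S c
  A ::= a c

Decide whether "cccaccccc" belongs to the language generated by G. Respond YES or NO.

CNF form of G:
  S -> S T1 | T1 A | T1 X2 | a
  A -> T0 T1
  T0 -> a
  T1 -> c
  X2 -> S T1

Fill CYK table bottom-up:
  cell(0,0) c: {T1}  orig:{}
  cell(1,1) c: {T1}  orig:{}
  cell(2,2) c: {T1}  orig:{}
  cell(3,3) a: {S,T0}  orig:{S}
  cell(4,4) c: {T1}  orig:{}
  cell(5,5) c: {T1}  orig:{}
  cell(6,6) c: {T1}  orig:{}
  cell(7,7) c: {T1}  orig:{}
  cell(8,8) c: {T1}  orig:{}
  cell(0,1) cc: ∅
  cell(1,2) cc: ∅
  cell(2,3) ca: ∅
  cell(3,4) ac: {A,S,X2}  orig:{A,S}
  cell(4,5) cc: ∅
  cell(5,6) cc: ∅
  cell(6,7) cc: ∅
  cell(7,8) cc: ∅
  cell(0,2) ccc: ∅
  cell(1,3) cca: ∅
  cell(2,4) cac: {S}
  cell(3,5) acc: {S,X2}  orig:{S}
  cell(4,6) ccc: ∅
  cell(5,7) ccc: ∅
  cell(6,8) ccc: ∅
  cell(0,3) ccca: ∅
  cell(1,4) ccac: ∅
  cell(2,5) cacc: {S,X2}  orig:{S}
  cell(3,6) accc: {S,X2}  orig:{S}
  cell(4,7) cccc: ∅
  cell(5,8) cccc: ∅
  cell(0,4) cccac: ∅
  cell(1,5) ccacc: {S}
  cell(2,6) caccc: {S,X2}  orig:{S}
  cell(3,7) acccc: {S,X2}  orig:{S}
  cell(4,8) ccccc: ∅
  cell(0,5) cccacc: ∅
  cell(1,6) ccaccc: {S,X2}  orig:{S}
  cell(2,7) cacccc: {S,X2}  orig:{S}
  cell(3,8) accccc: {S,X2}  orig:{S}
  cell(0,6) cccaccc: {S}
  cell(1,7) ccacccc: {S,X2}  orig:{S}
  cell(2,8) caccccc: {S,X2}  orig:{S}
  cell(0,7) cccacccc: {S,X2}  orig:{S}
  cell(1,8) ccaccccc: {S,X2}  orig:{S}
  cell(0,8) cccaccccc: {S,X2}  orig:{S}

S ∈ T[0,8] ⇒ YES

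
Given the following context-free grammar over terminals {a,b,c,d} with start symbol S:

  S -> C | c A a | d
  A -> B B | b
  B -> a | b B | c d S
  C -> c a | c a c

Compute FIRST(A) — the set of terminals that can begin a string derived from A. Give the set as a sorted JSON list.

FIRST sets, iterate to fixpoint:
[1]
  A via A→b: +{b}
  B via B→a: +{a}
  B via B→b B: +{b}
  B via B→c d S: +{c}
  C via C→c a: +{c}
  S via S→C: +{c}
  S via S→d: +{d}
  FIRST[S]={c,d}  FIRST[A]={b}  FIRST[B]={a,b,c}  FIRST[C]={c}
[2]
  A via A→B B: +{a,c}
  FIRST[S]={c,d}  FIRST[A]={a,b,c}  FIRST[B]={a,b,c}  FIRST[C]={c}
[3] (stable)
  FIRST[S]={c,d}  FIRST[A]={a,b,c}  FIRST[B]={a,b,c}  FIRST[C]={c}

FIRST(A) = ["a", "b", "c"]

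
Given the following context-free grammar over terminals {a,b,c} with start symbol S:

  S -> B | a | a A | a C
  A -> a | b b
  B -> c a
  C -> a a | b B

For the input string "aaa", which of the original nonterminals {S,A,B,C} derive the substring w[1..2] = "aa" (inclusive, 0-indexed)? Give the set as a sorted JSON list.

CNF form of G:
  S -> T1 T2 | T2 A | T2 C | a
  A -> T0 T0 | a
  B -> T1 T2
  C -> T0 B | T2 T2
  T0 -> b
  T1 -> c
  T2 -> a

CYK table (by increasing span) (cells [i..j] with 1 ≤ i ≤ j ≤ 2 only):
  [1..1]={A,S,T2}  "a"  orig:{A,S}
  [2..2]={A,S,T2}  "a"  orig:{A,S}
  [1..2]={C,S}  "aa"

Original NTs in T[1,2] deriving "aa": ["C", "S"]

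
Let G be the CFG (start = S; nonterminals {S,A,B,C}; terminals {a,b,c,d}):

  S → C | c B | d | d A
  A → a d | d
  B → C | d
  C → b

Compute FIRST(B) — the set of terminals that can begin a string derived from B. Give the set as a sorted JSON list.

FIRST iteration:
[1]
  A via A→a d: +{a}
  A via A→d: +{d}
  B via B→d: +{d}
  C via C→b: +{b}
  S via S→C: +{b}
  S via S→c B: +{c}
  S via S→d: +{d}
  FIRST[S]={b,c,d}  FIRST[A]={a,d}  FIRST[B]={d}  FIRST[C]={b}
[2]
  B via B→C: +{b}
  FIRST[S]={b,c,d}  FIRST[A]={a,d}  FIRST[B]={b,d}  FIRST[C]={b}
[3] (no change)
  FIRST[S]={b,c,d}  FIRST[A]={a,d}  FIRST[B]={b,d}  FIRST[C]={b}

FIRST(B) = ["b", "d"]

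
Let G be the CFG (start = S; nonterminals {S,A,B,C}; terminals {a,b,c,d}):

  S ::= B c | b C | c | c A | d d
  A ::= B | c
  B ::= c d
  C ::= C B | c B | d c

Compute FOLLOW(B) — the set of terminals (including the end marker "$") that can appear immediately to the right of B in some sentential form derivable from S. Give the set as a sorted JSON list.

FIRST sets, iterate to fixpoint:
pass 1:
  A via A→c: +{c}
  B via B→c d: +{c}
  C via C→c B: +{c}
  C via C→d c: +{d}
  S via S→B c: +{c}
  S via S→b C: +{b}
  S via S→d d: +{d}
  FIRST(S)={b,c,d}  FIRST(A)={c}  FIRST(B)={c}  FIRST(C)={c,d}
pass 2: — fixpoint
  FIRST(S)={b,c,d}  FIRST(A)={c}  FIRST(B)={c}  FIRST(C)={c,d}

FOLLOW iteration:
seed FOLLOW(S) with $
round 1:
  C→C B: FOLLOW(C) ⊇ FIRST(B) = {c}; new: +{c}
  C→C B: FOLLOW(B) ⊇ FOLLOW(C) ⊇ {c}; new: +{c}
  S→b C: FOLLOW(C) ⊇ FOLLOW(S) ⊇ {$}; new: +{$}
  S→c A: FOLLOW(A) ⊇ FOLLOW(S) ⊇ {$}; new: +{$}
  FOLLOW[S]={$}  FOLLOW[A]={$}  FOLLOW[B]={c}  FOLLOW[C]={$,c}
round 2:
  A→B: FOLLOW(B) ⊇ FOLLOW(A) ⊇ {$}; new: +{$}
  FOLLOW[S]={$}  FOLLOW[A]={$}  FOLLOW[B]={$,c}  FOLLOW[C]={$,c}
round 3: — fixpoint
  FOLLOW[S]={$}  FOLLOW[A]={$}  FOLLOW[B]={$,c}  FOLLOW[C]={$,c}

FOLLOW(B) = ["$", "c"]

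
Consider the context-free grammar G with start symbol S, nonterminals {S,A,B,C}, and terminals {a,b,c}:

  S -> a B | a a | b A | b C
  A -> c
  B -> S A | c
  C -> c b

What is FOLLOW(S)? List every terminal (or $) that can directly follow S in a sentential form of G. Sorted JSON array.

FIRST sets, iterate to fixpoint:
iter 1:
  A via A→c: +{c}
  B via B→c: +{c}
  C via C→c b: +{c}
  S via S→a B: +{a}
  S via S→b A: +{b}
  FIRST[S]={a,b}  FIRST[A]={c}  FIRST[B]={c}  FIRST[C]={c}
iter 2:
  B via B→S A: +{a,b}
  FIRST[S]={a,b}  FIRST[A]={c}  FIRST[B]={a,b,c}  FIRST[C]={c}
iter 3: done
  FIRST[S]={a,b}  FIRST[A]={c}  FIRST[B]={a,b,c}  FIRST[C]={c}

FOLLOW iteration:
seed FOLLOW(S) with $
iter 1:
  B→S A: FOLLOW(S) ⊇ FIRST(A) = {c}; new: +{c}
  S→a B: FOLLOW(B) ⊇ FOLLOW(S) ⊇ {$,c}; new: +{$,c}
  S→b A: FOLLOW(A) ⊇ FOLLOW(S) ⊇ {$,c}; new: +{$,c}
  S→b C: FOLLOW(C) ⊇ FOLLOW(S) ⊇ {$,c}; new: +{$,c}
  FOLLOW(S)={$,c}  FOLLOW(A)={$,c}  FOLLOW(B)={$,c}  FOLLOW(C)={$,c}
iter 2: done
  FOLLOW(S)={$,c}  FOLLOW(A)={$,c}  FOLLOW(B)={$,c}  FOLLOW(C)={$,c}

FOLLOW(S) = ["$", "c"]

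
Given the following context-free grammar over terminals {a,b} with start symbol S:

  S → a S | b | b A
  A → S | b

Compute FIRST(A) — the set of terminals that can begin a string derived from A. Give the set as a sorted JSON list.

FIRST iteration:
round 1:
  A via A→b: +{b}
  S via S→a S: +{a}
  S via S→b: +{b}
  FIRST(S)={a,b}  FIRST(A)={b}
round 2:
  A via A→S: +{a}
  FIRST(S)={a,b}  FIRST(A)={a,b}
round 3: (stable)
  FIRST(S)={a,b}  FIRST(A)={a,b}

FIRST(A) = ["a", "b"]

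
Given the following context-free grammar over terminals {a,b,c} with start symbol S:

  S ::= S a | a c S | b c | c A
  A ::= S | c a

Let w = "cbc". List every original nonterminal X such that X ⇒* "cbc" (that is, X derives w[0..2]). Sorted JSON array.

Convert to CNF:
  S -> S T0 | T0 X4 | T1 A | T2 T1
  A -> S T0 | T0 X3 | T1 A | T1 T0 | T2 T1
  T0 -> a
  T1 -> c
  T2 -> b
  X3 -> T1 S
  X4 -> T1 S

Fill CYK table bottom-up — only the sub-triangle for w[0..2]:
  T[0,0] 'c' = {T1}  orig:{}
  T[1,1] 'b' = {T2}  orig:{}
  T[2,2] 'c' = {T1}  orig:{}
  T[0,1] 'cb' = ∅
  T[1,2] 'bc' = {A,S}
  T[0,2] 'cbc' = {A,S,X3,X4}  orig:{A,S}

Original NTs in T[0,2] deriving "cbc": ["A", "S"]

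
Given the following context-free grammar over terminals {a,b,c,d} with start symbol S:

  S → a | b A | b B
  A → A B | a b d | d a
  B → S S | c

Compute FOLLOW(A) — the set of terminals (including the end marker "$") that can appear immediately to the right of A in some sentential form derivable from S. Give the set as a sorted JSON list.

Compute FIRST by fixpoint:
iter 1:
  A via A→a b d: +{a}
  A via A→d a: +{d}
  B via B→c: +{c}
  S via S→a: +{a}
  S via S→b A: +{b}
  S: {a,b}  A: {a,d}  B: {c}
iter 2:
  B via B→S S: +{a,b}
  S: {a,b}  A: {a,d}  B: {a,b,c}
iter 3: (no change)
  S: {a,b}  A: {a,d}  B: {a,b,c}

FOLLOW iteration:
seed FOLLOW(S) with $
round 1:
  A→A B: FOLLOW(A) ⊇ FIRST(B) = {a,b,c}; new: +{a,b,c}
  A→A B: FOLLOW(B) ⊇ FOLLOW(A) ⊇ {a,b,c}; new: +{a,b,c}
  B→S S: FOLLOW(S) ⊇ FIRST(S) = {a,b}; new: +{a,b}
  B→S S: FOLLOW(S) ⊇ FOLLOW(B) ⊇ {a,b,c}; new: +{c}
  S→b A: FOLLOW(A) ⊇ FOLLOW(S) ⊇ {$,a,b,c}; new: +{$}
  S→b B: FOLLOW(B) ⊇ FOLLOW(S) ⊇ {$,a,b,c}; new: +{$}
  FOLLOW[S]={$,a,b,c}  FOLLOW[A]={$,a,b,c}  FOLLOW[B]={$,a,b,c}
round 2: — fixpoint
  FOLLOW[S]={$,a,b,c}  FOLLOW[A]={$,a,b,c}  FOLLOW[B]={$,a,b,c}

FOLLOW(A) = ["$", "a", "b", "c"]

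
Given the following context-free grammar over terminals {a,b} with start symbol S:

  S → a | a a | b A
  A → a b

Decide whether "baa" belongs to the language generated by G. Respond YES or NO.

CNF form of G:
  S -> T0 T0 | T1 A | a
  A -> T0 T1
  T0 -> a
  T1 -> b

Fill CYK table bottom-up:
  cell(0,0) b: {T1}  orig:{}
  cell(1,1) a: {S,T0}  orig:{S}
  cell(2,2) a: {S,T0}  orig:{S}
  cell(0,1) ba: ∅
  cell(1,2) aa: {S}
  cell(0,2) baa: ∅

S ∉ T[0,2] ⇒ NO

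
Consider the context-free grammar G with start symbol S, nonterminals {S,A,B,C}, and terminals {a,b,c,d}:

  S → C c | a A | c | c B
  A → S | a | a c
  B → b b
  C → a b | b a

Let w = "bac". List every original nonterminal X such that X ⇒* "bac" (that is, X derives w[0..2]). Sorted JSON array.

CNF form of G:
  S -> C T0 | T0 B | T1 A | c
  A -> C T0 | T0 B | T1 A | T1 T0 | a | c
  B -> T2 T2
  C -> T1 T2 | T2 T1
  T0 -> c
  T1 -> a
  T2 -> b

Fill CYK table bottom-up (cells [i..j] with 0 ≤ i ≤ j ≤ 2 only):
  cell(0,0) b: {T2}  orig:{}
  cell(1,1) a: {A,T1}  orig:{A}
  cell(2,2) c: {A,S,T0}  orig:{A,S}
  cell(0,1) ba: {C}
  cell(1,2) ac: {A,S}
  cell(0,2) bac: {A,S}

Original NTs in T[0,2] deriving "bac": ["A", "S"]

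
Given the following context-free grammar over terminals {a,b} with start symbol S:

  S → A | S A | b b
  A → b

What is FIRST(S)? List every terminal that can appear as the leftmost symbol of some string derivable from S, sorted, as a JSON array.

Compute FIRST by fixpoint:
iter 1:
  A via A→b: +{b}
  S via S→A: +{b}
  S: {b}  A: {b}
iter 2: (stable)
  S: {b}  A: {b}

FIRST(S) = ["b"]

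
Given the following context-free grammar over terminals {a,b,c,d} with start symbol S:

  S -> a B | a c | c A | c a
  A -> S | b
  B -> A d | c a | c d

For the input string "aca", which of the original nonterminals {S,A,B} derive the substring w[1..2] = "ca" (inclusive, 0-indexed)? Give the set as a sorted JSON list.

CNF form of G:
  S -> T0 B | T0 T1 | T1 A | T1 T0
  A -> T0 B | T0 T1 | T1 A | T1 T0 | b
  B -> A T2 | T1 T0 | T1 T2
  T0 -> a
  T1 -> c
  T2 -> d

CYK fill (cells [i..j] with 1 ≤ i ≤ j ≤ 2 only):
  [1..1]={T1}  "c"  orig:{}
  [2..2]={T0}  "a"  orig:{}
  [1..2]={A,B,S}  "ca"

Original NTs in T[1,2] deriving "ca": ["A", "B", "S"]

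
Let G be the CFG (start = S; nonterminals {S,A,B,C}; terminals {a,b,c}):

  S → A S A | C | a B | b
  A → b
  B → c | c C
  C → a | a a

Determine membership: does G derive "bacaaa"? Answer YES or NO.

CNF form of G:
  S -> A X2 | T1 B | T1 T1 | a | b
  A -> b
  B -> T0 C | c
  C -> T1 T1 | a
  T0 -> c
  T1 -> a
  X2 -> S A

CYK table (by increasing span):
  T[0,0] 'b' = {A,S}
  T[1,1] 'a' = {C,S,T1}  orig:{C,S}
  T[2,2] 'c' = {B,T0}  orig:{B}
  T[3,3] 'a' = {C,S,T1}  orig:{C,S}
  T[4,4] 'a' = {C,S,T1}  orig:{C,S}
  T[5,5] 'a' = {C,S,T1}  orig:{C,S}
  T[0,1] 'ba' = ∅
  T[1,2] 'ac' = {S}
  T[2,3] 'ca' = {B}
  T[3,4] 'aa' = {C,S}
  T[4,5] 'aa' = {C,S}
  T[0,2] 'bac' = ∅
  T[1,3] 'aca' = {S}
  T[2,4] 'caa' = {B}
  T[3,5] 'aaa' = ∅
  T[0,3] 'baca' = ∅
  T[1,4] 'acaa' = {S}
  T[2,5] 'caaa' = ∅
  T[0,4] 'bacaa' = ∅
  T[1,5] 'acaaa' = ∅
  T[0,5] 'bacaaa' = ∅

S ∉ T[0,5] ⇒ NO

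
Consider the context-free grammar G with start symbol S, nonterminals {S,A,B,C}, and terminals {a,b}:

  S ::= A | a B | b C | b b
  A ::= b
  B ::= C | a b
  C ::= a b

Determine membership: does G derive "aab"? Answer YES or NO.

Convert to CNF:
  S -> T0 B | T1 C | T1 T1 | b
  A -> b
  B -> T0 T1
  C -> T0 T1
  T0 -> a
  T1 -> b

Fill CYK table bottom-up:
  T[0,0] 'a' = {T0}  orig:{}
  T[1,1] 'a' = {T0}  orig:{}
  T[2,2] 'b' = {A,S,T1}  orig:{A,S}
  T[0,1] 'aa' = ∅
  T[1,2] 'ab' = {B,C}
  T[0,2] 'aab' = {S}

S ∈ T[0,2] ⇒ YES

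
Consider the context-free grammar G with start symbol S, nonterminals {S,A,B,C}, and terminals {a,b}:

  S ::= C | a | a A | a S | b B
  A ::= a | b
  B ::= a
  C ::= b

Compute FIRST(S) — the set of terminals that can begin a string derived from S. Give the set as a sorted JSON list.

Compute FIRST by fixpoint:
pass 1:
  A via A→a: +{a}
  A via A→b: +{b}
  B via B→a: +{a}
  C via C→b: +{b}
  S via S→C: +{b}
  S via S→a: +{a}
  FIRST(S)={a,b}  FIRST(A)={a,b}  FIRST(B)={a}  FIRST(C)={b}
pass 2: done
  FIRST(S)={a,b}  FIRST(A)={a,b}  FIRST(B)={a}  FIRST(C)={b}

FIRST(S) = ["a", "b"]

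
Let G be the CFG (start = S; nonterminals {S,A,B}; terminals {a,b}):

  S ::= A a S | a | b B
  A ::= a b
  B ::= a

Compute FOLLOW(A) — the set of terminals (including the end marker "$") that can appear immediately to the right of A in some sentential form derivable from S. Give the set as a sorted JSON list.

FIRST iteration:
round 1:
  A via A→a b: +{a}
  B via B→a: +{a}
  S via S→A a S: +{a}
  S via S→b B: +{b}
  FIRST[S]={a,b}  FIRST[A]={a}  FIRST[B]={a}
round 2: (stable)
  FIRST[S]={a,b}  FIRST[A]={a}  FIRST[B]={a}

FOLLOW sets:
seed FOLLOW(S) with $
iter 1:
  S→A a S: FOLLOW(A) ⊇ FIRST(a) = {a}; new: +{a}
  S→b B: FOLLOW(B) ⊇ FOLLOW(S) ⊇ {$}; new: +{$}
  S: {$}  A: {a}  B: {$}
iter 2: done
  S: {$}  A: {a}  B: {$}

FOLLOW(A) = ["a"]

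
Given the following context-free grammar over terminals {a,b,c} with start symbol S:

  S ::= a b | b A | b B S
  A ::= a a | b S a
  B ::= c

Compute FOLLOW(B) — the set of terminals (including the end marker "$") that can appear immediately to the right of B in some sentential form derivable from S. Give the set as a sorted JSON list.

Compute FIRST by fixpoint:
pass 1:
  A via A→a a: +{a}
  A via A→b S a: +{b}
  B via B→c: +{c}
  S via S→a b: +{a}
  S via S→b A: +{b}
  FIRST(S)={a,b}  FIRST(A)={a,b}  FIRST(B)={c}
pass 2: done
  FIRST(S)={a,b}  FIRST(A)={a,b}  FIRST(B)={c}

Compute FOLLOW by fixpoint:
FOLLOW(S) := {$}
[1]
  A→b S a: FOLLOW(S) ⊇ FIRST(a) = {a}; new: +{a}
  S→b A: FOLLOW(A) ⊇ FOLLOW(S) ⊇ {$,a}; new: +{$,a}
  S→b B S: FOLLOW(B) ⊇ FIRST(S) = {a,b}; new: +{a,b}
  FOLLOW(S)={$,a}  FOLLOW(A)={$,a}  FOLLOW(B)={a,b}
[2] (no change)
  FOLLOW(S)={$,a}  FOLLOW(A)={$,a}  FOLLOW(B)={a,b}

FOLLOW(B) = ["a", "b"]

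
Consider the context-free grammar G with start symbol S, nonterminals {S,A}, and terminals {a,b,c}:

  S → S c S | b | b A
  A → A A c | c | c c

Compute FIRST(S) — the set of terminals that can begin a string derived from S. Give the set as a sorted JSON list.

Compute FIRST by fixpoint:
pass 1:
  A via A→c: +{c}
  S via S→b: +{b}
  FIRST[S]={b}  FIRST[A]={c}
pass 2: done
  FIRST[S]={b}  FIRST[A]={c}

FIRST(S) = ["b"]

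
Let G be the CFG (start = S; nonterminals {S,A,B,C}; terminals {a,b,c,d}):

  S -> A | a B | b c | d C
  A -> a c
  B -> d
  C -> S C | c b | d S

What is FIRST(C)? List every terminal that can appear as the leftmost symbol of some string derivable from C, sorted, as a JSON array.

Compute FIRST by fixpoint:
[1]
  A via A→a c: +{a}
  B via B→d: +{d}
  C via C→c b: +{c}
  C via C→d S: +{d}
  S via S→A: +{a}
  S via S→b c: +{b}
  S via S→d C: +{d}
  FIRST(S)={a,b,d}  FIRST(A)={a}  FIRST(B)={d}  FIRST(C)={c,d}
[2]
  C via C→S C: +{a,b}
  FIRST(S)={a,b,d}  FIRST(A)={a}  FIRST(B)={d}  FIRST(C)={a,b,c,d}
[3] done
  FIRST(S)={a,b,d}  FIRST(A)={a}  FIRST(B)={d}  FIRST(C)={a,b,c,d}

FIRST(C) = ["a", "b", "c", "d"]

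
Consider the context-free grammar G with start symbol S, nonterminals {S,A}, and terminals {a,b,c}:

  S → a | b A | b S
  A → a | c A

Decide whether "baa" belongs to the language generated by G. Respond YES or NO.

Convert to CNF:
  S -> T1 A | T1 S | a
  A -> T0 A | a
  T0 -> c
  T1 -> b

Fill CYK table bottom-up:
  T[0,0] 'b' = {T1}  orig:{}
  T[1,1] 'a' = {A,S}
  T[2,2] 'a' = {A,S}
  T[0,1] 'ba' = {S}
  T[1,2] 'aa' = ∅
  T[0,2] 'baa' = ∅

S ∉ T[0,2] ⇒ NO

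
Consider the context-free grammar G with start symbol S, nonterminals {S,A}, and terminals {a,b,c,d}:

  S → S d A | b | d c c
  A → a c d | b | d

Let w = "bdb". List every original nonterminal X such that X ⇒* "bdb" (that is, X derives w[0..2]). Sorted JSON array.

CNF form of G:
  S -> S X4 | T2 X5 | b
  A -> T0 X3 | b | d
  T0 -> a
  T1 -> c
  T2 -> d
  X3 -> T1 T2
  X4 -> T2 A
  X5 -> T1 T1

Fill CYK table bottom-up — only the sub-triangle for w[0..2]:
  cell(0,0) b: {A,S}
  cell(1,1) d: {A,T2}  orig:{A}
  cell(2,2) b: {A,S}
  cell(0,1) bd: ∅
  cell(1,2) db: {X4}  orig:{}
  cell(0,2) bdb: {S}

Original NTs in T[0,2] deriving "bdb": ["S"]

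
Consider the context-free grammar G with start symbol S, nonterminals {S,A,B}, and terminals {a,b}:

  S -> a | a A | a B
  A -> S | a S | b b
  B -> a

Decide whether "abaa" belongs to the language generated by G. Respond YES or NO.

Convert to CNF:
  S -> T0 A | T0 B | a
  A -> T0 A | T0 B | T0 S | T1 T1 | a
  B -> a
  T0 -> a
  T1 -> b

Fill CYK table bottom-up:
  [0..0]={A,B,S,T0}  "a"  orig:{A,B,S}
  [1..1]={T1}  "b"  orig:{}
  [2..2]={A,B,S,T0}  "a"  orig:{A,B,S}
  [3..3]={A,B,S,T0}  "a"  orig:{A,B,S}
  [0..1]=∅  "ab"
  [1..2]=∅  "ba"
  [2..3]={A,S}  "aa"
  [0..2]=∅  "aba"
  [1..3]=∅  "baa"
  [0..3]=∅  "abaa"

S ∉ T[0,3] ⇒ NO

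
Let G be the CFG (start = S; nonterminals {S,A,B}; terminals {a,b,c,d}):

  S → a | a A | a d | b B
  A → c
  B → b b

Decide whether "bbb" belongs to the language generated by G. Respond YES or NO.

CNF form of G:
  S -> T0 B | T1 A | T1 T2 | a
  A -> c
  B -> T0 T0
  T0 -> b
  T1 -> a
  T2 -> d

CYK table (by increasing span):
  cell(0,0) b: {T0}  orig:{}
  cell(1,1) b: {T0}  orig:{}
  cell(2,2) b: {T0}  orig:{}
  cell(0,1) bb: {B}
  cell(1,2) bb: {B}
  cell(0,2) bbb: {S}

S ∈ T[0,2] ⇒ YES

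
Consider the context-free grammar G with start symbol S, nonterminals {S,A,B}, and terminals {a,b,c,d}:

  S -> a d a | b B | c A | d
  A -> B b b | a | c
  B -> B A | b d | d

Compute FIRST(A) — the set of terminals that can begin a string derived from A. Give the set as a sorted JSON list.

FIRST iteration:
[1]
  A via A→a: +{a}
  A via A→c: +{c}
  B via B→b d: +{b}
  B via B→d: +{d}
  S via S→a d a: +{a}
  S via S→b B: +{b}
  S via S→c A: +{c}
  S via S→d: +{d}
  FIRST(S)={a,b,c,d}  FIRST(A)={a,c}  FIRST(B)={b,d}
[2]
  A via A→B b b: +{b,d}
  FIRST(S)={a,b,c,d}  FIRST(A)={a,b,c,d}  FIRST(B)={b,d}
[3] — fixpoint
  FIRST(S)={a,b,c,d}  FIRST(A)={a,b,c,d}  FIRST(B)={b,d}

FIRST(A) = ["a", "b", "c", "d"]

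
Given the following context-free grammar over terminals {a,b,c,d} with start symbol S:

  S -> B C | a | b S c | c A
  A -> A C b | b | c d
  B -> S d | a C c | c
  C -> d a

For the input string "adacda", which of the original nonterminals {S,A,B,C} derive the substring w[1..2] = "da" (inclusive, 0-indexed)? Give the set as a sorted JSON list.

Convert to CNF:
  S -> B C | T0 X6 | T1 A | a
  A -> A X4 | T1 T2 | b
  B -> S T2 | T3 X5 | c
  C -> T2 T3
  T0 -> b
  T1 -> c
  T2 -> d
  T3 -> a
  X4 -> C T0
  X5 -> C T1
  X6 -> S T1

Fill CYK table bottom-up, restricted to cells inside w[1..2]:
  [1..1]={T2}  "d"  orig:{}
  [2..2]={S,T3}  "a"  orig:{S}
  [1..2]={C}  "da"

Original NTs in T[1,2] deriving "da": ["C"]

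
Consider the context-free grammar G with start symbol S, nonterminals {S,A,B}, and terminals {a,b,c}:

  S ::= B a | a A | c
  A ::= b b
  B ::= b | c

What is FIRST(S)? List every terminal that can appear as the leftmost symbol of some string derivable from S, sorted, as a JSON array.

FIRST iteration:
[1]
  A via A→b b: +{b}
  B via B→b: +{b}
  B via B→c: +{c}
  S via S→B a: +{b,c}
  S via S→a A: +{a}
  FIRST[S]={a,b,c}  FIRST[A]={b}  FIRST[B]={b,c}
[2] (stable)
  FIRST[S]={a,b,c}  FIRST[A]={b}  FIRST[B]={b,c}

FIRST(S) = ["a", "b", "c"]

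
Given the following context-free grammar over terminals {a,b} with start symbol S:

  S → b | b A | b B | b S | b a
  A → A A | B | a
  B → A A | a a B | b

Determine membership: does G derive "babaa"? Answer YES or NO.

Convert to CNF:
  S -> T1 A | T1 B | T1 S | T1 T0 | b
  A -> A A | T0 X2 | a | b
  B -> A A | T0 X3 | b
  T0 -> a
  T1 -> b
  X2 -> T0 B
  X3 -> T0 B

CYK fill:
  T[0,0] 'b' = {A,B,S,T1}  orig:{A,B,S}
  T[1,1] 'a' = {A,T0}  orig:{A}
  T[2,2] 'b' = {A,B,S,T1}  orig:{A,B,S}
  T[3,3] 'a' = {A,T0}  orig:{A}
  T[4,4] 'a' = {A,T0}  orig:{A}
  T[0,1] 'ba' = {A,B,S}
  T[1,2] 'ab' = {A,B,X2,X3}  orig:{A,B}
  T[2,3] 'ba' = {A,B,S}
  T[3,4] 'aa' = {A,B}
  T[0,2] 'bab' = {A,B,S}
  T[1,3] 'aba' = {A,B,X2,X3}  orig:{A,B}
  T[2,4] 'baa' = {A,B,S}
  T[0,3] 'baba' = {A,B,S}
  T[1,4] 'abaa' = {A,B,X2,X3}  orig:{A,B}
  T[0,4] 'babaa' = {A,B,S}

S ∈ T[0,4] ⇒ YES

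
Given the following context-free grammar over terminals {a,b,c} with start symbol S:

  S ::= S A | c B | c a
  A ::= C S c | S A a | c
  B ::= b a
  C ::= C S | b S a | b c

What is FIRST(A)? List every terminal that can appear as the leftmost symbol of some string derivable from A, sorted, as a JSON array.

FIRST iteration:
round 1:
  A via A→c: +{c}
  B via B→b a: +{b}
  C via C→b S a: +{b}
  S via S→c B: +{c}
  S: {c}  A: {c}  B: {b}  C: {b}
round 2:
  A via A→C S c: +{b}
  S: {c}  A: {b,c}  B: {b}  C: {b}
round 3: done
  S: {c}  A: {b,c}  B: {b}  C: {b}

FIRST(A) = ["b", "c"]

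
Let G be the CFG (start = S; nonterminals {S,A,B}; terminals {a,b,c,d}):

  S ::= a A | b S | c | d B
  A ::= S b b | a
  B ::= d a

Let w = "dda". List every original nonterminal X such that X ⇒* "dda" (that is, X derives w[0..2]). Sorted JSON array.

CNF form of G:
  S -> T0 S | T1 B | T2 A | c
  A -> S X3 | a
  B -> T1 T2
  T0 -> b
  T1 -> d
  T2 -> a
  X3 -> T0 T0

Fill CYK table bottom-up (cells [i..j] with 0 ≤ i ≤ j ≤ 2 only):
  [0..0]={T1}  "d"  orig:{}
  [1..1]={T1}  "d"  orig:{}
  [2..2]={A,T2}  "a"  orig:{A}
  [0..1]=∅  "dd"
  [1..2]={B}  "da"
  [0..2]={S}  "dda"

Original NTs in T[0,2] deriving "dda": ["S"]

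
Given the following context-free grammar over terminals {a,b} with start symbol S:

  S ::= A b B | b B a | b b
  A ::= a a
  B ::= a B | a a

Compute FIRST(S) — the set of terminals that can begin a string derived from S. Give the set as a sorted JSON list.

FIRST sets, iterate to fixpoint:
pass 1:
  A via A→a a: +{a}
  B via B→a B: +{a}
  S via S→A b B: +{a}
  S via S→b B a: +{b}
  S: {a,b}  A: {a}  B: {a}
pass 2: (no change)
  S: {a,b}  A: {a}  B: {a}

FIRST(S) = ["a", "b"]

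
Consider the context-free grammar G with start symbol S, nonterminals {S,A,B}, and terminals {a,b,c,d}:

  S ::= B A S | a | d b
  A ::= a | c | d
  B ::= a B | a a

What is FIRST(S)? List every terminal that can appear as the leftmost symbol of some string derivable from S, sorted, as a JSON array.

Compute FIRST by fixpoint:
iter 1:
  A via A→a: +{a}
  A via A→c: +{c}
  A via A→d: +{d}
  B via B→a B: +{a}
  S via S→B A S: +{a}
  S via S→d b: +{d}
  FIRST[S]={a,d}  FIRST[A]={a,c,d}  FIRST[B]={a}
iter 2: (stable)
  FIRST[S]={a,d}  FIRST[A]={a,c,d}  FIRST[B]={a}

FIRST(S) = ["a", "d"]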